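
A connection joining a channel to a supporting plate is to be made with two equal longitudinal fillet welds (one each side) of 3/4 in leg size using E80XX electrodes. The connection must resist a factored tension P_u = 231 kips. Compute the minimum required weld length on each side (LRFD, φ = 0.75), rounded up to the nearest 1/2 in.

L = 6.5 in on each side

E80XX → F_EXX = 80 ksi.
Throat t_e = 0.707 × 0.75 = 0.5302 in.
φr_n = 0.75 × 0.6 × 80 × 0.5302 = 19.09 kips/in.
L_req = P_u / φr_n = 231 / 19.09 = 12.1 in total.
Per side: 12.1 / 2 = 6.051 in.
Round up → use L = 6.5 in on each side.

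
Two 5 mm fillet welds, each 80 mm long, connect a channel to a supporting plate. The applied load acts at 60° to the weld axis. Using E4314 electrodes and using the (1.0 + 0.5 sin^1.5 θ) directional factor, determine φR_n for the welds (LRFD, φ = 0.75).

E43XX → F_EXX = 430 MPa.
t_e = 0.707 × 5 = 3.535 mm; A_we = 3.535 × 160 = 565.6 mm².
Directional factor: 1.0 + 0.5 sin^1.5(60°) = 1.403.
F_nw = 0.6 × 430 × 1.403 = 362 MPa.
φR_n = 0.75 × 362 × 565.6 × 10⁻³ = 153.5 kN.

φR_n ≈ 154 kN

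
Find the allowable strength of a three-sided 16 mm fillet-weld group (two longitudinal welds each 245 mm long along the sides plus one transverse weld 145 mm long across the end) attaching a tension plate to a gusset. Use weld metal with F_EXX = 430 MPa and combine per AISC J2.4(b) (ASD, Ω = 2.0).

t_e = 0.707 × 16 = 11.31 mm.
R_nwl = 0.6 × 430 × 11.31 × 490 × 10⁻³ = 1430 kN (longitudinal, 2 welds).
R_nwt = 0.6 × 430 × 11.31 × 145 × 10⁻³ = 423.2 kN (transverse, base value).
(i) R_nwl + R_nwt = 1853 kN; (ii) 0.85 R_nwl + 1.5 R_nwt = 1850 kN.
R_n = max = 1853 kN [governs: (i)]; R_n/Ω = 926.6 kN.

R_n/Ω ≈ 927 kN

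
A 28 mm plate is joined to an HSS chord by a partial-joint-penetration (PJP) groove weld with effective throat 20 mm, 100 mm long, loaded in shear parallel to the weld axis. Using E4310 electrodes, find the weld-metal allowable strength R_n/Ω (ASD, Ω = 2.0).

E43XX → F_EXX = 430 MPa.
Effective throat (given) t_e = 20 mm.
A_we = 20 × 100 = 2000 mm².
F_nw = 0.6 F_EXX = 258 MPa.
R_n/Ω = (258 × 2000) / 2.0 × 10⁻³ = 258 kN.

R_n/Ω ≈ 258 kN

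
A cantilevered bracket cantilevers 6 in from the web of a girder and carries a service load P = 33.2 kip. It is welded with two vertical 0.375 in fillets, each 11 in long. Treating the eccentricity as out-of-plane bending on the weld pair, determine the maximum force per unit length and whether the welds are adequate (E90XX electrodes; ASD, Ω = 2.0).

E90XX → F_EXX = 90 ksi.
L_w = 2 × 11 = 22 in; section modulus (unit throat) S = 2 × L²/6 = 40.33 in².
Direct shear f_v = P/L_w = 33.2/22 = 1.509 kip/in.
Moment M = P × e = 33.2 × 6 = 199.2 kip·in; bending f_b = M/S = 4.939 kip/in.
f_max = √(f_v² + f_b²) = √(1.509² + 4.939²) = 5.164 kip/in.
r_n/Ω = (1/2.0) × 0.6 × 90 × (0.707 × 0.375) = 7.158 kip/in → adequate.

f_max ≈ 5.16 kip/in; adequate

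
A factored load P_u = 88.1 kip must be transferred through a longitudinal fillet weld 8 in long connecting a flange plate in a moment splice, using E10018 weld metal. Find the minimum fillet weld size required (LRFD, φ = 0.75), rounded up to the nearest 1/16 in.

w = 3/8 in

E100XX → F_EXX = 100 ksi.
Total weld length L = 8 in.
Required throat t_e = P_u / (φ × 0.6 F_EXX × L) = 88.1 / (0.75 × 0.6 × 100 × 8) = 0.2447 in.
Required leg w = t_e / 0.707 = 0.3461 in → use 3/8 in.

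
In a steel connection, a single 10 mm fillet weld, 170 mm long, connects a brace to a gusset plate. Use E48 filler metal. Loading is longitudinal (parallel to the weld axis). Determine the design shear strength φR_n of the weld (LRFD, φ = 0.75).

φR_n ≈ 260 kN

E48XX → F_EXX = 480 MPa.
Effective throat t_e = 0.707 × 10 = 7.07 mm.
Total length L = 170 mm; A_we = 7.07 × 170 = 1202 mm².
F_nw = 0.6 F_EXX = 0.6 × 480 = 288 MPa.
φR_n = 0.75 × 288 × 1202 × 10⁻³ = 259.6 kN.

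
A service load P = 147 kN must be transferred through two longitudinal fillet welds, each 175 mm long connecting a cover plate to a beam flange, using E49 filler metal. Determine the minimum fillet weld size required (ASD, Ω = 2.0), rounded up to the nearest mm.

w = 5 mm

E49XX → F_EXX = 490 MPa.
Total weld length L = 350 mm.
Required throat t_e = P × Ω / (0.6 F_EXX × L) = 147 × 2.0 / (0.6 × 490 × 350 × 10⁻³) = 2.857 mm.
Required leg w = t_e / 0.707 = 4.041 mm → use 5 mm.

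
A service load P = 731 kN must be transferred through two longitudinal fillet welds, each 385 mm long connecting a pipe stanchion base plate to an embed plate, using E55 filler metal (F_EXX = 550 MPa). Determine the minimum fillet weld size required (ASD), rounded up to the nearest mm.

Total weld length L = 770 mm.
Required throat t_e = P × Ω / (0.6 F_EXX × L) = 731 × 2.0 / (0.6 × 550 × 770 × 10⁻³) = 5.754 mm.
Required leg w = t_e / 0.707 = 8.138 mm → use 9 mm.

w = 9 mm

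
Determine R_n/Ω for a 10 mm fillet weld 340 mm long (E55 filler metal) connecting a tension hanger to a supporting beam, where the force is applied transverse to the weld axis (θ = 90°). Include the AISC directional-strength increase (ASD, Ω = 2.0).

R_n/Ω ≈ 595 kN

E55XX → F_EXX = 550 MPa.
t_e = 0.707 × 10 = 7.07 mm; A_we = 7.07 × 340 = 2404 mm².
Directional factor: 1.0 + 0.5 sin^1.5(90°) = 1.5.
F_nw = 0.6 × 550 × 1.5 = 495 MPa.
R_n/Ω = (495 × 2404) / 2.0 × 10⁻³ = 594.9 kN.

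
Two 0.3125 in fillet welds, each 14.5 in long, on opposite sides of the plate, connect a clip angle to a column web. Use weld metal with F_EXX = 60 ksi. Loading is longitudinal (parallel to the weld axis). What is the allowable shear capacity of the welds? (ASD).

R_n/Ω ≈ 115 kips

Effective throat t_e = 0.707 × 0.3125 = 0.2209 in.
Total length L = 29 in; A_we = 0.2209 × 29 = 6.407 in².
F_nw = 0.6 F_EXX = 0.6 × 60 = 36 ksi.
R_n = 36 × 6.407 = 230.7 kips; R_n/Ω = 230.7/2.0 = 115.3 kips.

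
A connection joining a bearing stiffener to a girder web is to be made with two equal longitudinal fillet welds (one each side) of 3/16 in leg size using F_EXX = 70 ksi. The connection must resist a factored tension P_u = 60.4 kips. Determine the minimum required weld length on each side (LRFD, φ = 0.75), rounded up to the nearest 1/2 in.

Throat t_e = 0.707 × 0.1875 = 0.1326 in.
φr_n = 0.75 × 0.6 × 70 × 0.1326 = 4.176 kips/in.
L_req = P_u / φr_n = 60.4 / 4.176 = 14.46 in total.
Per side: 14.46 / 2 = 7.232 in.
Round up → use L = 7.5 in on each side.

L = 7.5 in on each side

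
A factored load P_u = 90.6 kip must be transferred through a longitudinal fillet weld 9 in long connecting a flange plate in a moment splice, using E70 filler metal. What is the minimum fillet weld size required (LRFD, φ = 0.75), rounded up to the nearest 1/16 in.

w = 1/2 in

E70XX → F_EXX = 70 ksi.
Total weld length L = 9 in.
Required throat t_e = P_u / (φ × 0.6 F_EXX × L) = 90.6 / (0.75 × 0.6 × 70 × 9) = 0.3196 in.
Required leg w = t_e / 0.707 = 0.452 in → use 1/2 in.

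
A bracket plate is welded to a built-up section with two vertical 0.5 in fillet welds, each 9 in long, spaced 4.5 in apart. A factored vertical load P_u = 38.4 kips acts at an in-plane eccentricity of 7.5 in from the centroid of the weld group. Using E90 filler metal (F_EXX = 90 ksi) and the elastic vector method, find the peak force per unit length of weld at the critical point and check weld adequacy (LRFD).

f_max ≈ 8 kip/in; adequate

Total weld length L_w = 18 in. Treat welds as unit-width lines.
Polar moment about centroid: J = 2[d³/12 + d(b/2)²] = 2[9³/12 + 9×2.25²] = 212.6 in³.
Direct shear f_v = P/L_w = 38.4 / 18 = 2.133 kip/in (vertical).
Torsion M = P·e = 38.4 × 7.5 = 288 kip·in.
Critical point at (x, y) = (2.25, 4.5) from centroid. f_tx = M·y/J = 6.095 kip/in; f_ty = M·x/J = 3.048 kip/in.
Resultant f_max = √[f_tx² + (f_v + f_ty)²] = √[6.095² + (2.133 + 3.048)²] = 8 kip/in.
Capacity per unit length: φr_n = 0.75 × 0.6 × 90 × (0.707 × 0.5) = 14.32 kip/in.
8 ≤ 14.32 → adequate.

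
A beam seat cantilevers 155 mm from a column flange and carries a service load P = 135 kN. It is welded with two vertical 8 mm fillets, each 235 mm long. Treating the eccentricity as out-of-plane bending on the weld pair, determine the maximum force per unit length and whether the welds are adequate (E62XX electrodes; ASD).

f_max ≈ 1170 N/mm; NOT adequate

E62XX → F_EXX = 620 MPa.
L_w = 2 × 235 = 470 mm; section modulus (unit throat) S = 2 × L²/6 = 18410 mm².
Direct shear f_v = P/L_w = 135×10³/470 = 287.2 N/mm.
Moment M = P × e = 135×10³ × 155 = 20925000 N·mm; bending f_b = M/S = 1137 N/mm.
f_max = √(f_v² + f_b²) = √(287.2² + 1137²) = 1172 N/mm.
r_n/Ω = (1/2.0) × 0.6 × 620 × (0.707 × 8) = 1052 N/mm → NOT adequate.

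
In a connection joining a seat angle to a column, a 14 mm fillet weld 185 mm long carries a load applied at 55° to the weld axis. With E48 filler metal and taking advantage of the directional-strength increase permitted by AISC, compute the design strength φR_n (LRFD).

φR_n ≈ 542 kN

E48XX → F_EXX = 480 MPa.
t_e = 0.707 × 14 = 9.898 mm; A_we = 9.898 × 185 = 1831 mm².
Directional factor: 1.0 + 0.5 sin^1.5(55°) = 1.371.
F_nw = 0.6 × 480 × 1.371 = 394.8 MPa.
φR_n = 0.75 × 394.8 × 1831 × 10⁻³ = 542.1 kN.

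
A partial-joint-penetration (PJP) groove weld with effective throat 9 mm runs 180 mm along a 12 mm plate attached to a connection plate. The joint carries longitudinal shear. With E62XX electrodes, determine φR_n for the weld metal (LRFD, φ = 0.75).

E62XX → F_EXX = 620 MPa.
Effective throat (given) t_e = 9 mm.
A_we = 9 × 180 = 1620 mm².
F_nw = 0.6 F_EXX = 372 MPa.
φR_n = 0.75 × 372 × 1620 × 10⁻³ = 452 kN.

φR_n ≈ 452 kN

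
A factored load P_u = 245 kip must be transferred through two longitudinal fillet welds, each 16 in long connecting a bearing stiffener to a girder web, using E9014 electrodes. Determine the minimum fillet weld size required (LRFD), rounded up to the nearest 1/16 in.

E90XX → F_EXX = 90 ksi.
Total weld length L = 32 in.
Required throat t_e = P_u / (φ × 0.6 F_EXX × L) = 245 / (0.75 × 0.6 × 90 × 32) = 0.189 in.
Required leg w = t_e / 0.707 = 0.2674 in → use 5/16 in.

w = 5/16 in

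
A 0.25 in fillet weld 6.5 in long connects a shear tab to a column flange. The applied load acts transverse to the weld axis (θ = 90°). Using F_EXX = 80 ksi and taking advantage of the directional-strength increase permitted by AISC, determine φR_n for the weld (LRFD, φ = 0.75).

φR_n ≈ 62 kips

t_e = 0.707 × 0.25 = 0.1767 in; A_we = 0.1767 × 6.5 = 1.149 in².
Directional factor: 1.0 + 0.5 sin^1.5(90°) = 1.5.
F_nw = 0.6 × 80 × 1.5 = 72 ksi.
φR_n = 0.75 × 72 × 1.149 = 62.04 kips.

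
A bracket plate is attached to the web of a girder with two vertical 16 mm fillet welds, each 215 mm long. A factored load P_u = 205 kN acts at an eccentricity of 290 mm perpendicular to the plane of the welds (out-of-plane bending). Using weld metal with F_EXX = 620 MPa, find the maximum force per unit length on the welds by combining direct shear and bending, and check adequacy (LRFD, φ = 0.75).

L_w = 2 × 215 = 430 mm; section modulus (unit throat) S = 2 × L²/6 = 15410 mm².
Direct shear f_v = P/L_w = 205×10³/430 = 476.7 N/mm.
Moment M = P × e = 205×10³ × 290 = 59450000 N·mm; bending f_b = M/S = 3858 N/mm.
f_max = √(f_v² + f_b²) = √(476.7² + 3858²) = 3888 N/mm.
φr_n = 0.75 × 0.6 × 620 × (0.707 × 16) = 3156 N/mm → NOT adequate.

f_max ≈ 3890 N/mm; NOT adequate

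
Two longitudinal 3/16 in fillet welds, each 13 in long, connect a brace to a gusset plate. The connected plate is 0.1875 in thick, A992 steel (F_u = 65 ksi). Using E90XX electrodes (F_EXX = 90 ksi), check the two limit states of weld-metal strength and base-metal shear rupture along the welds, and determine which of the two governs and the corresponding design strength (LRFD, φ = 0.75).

φR_n ≈ 140 kips (weld metal governs)

t_e = 0.707 × 0.1875 = 0.1326 in; L = 26 in.
Weld metal: φR_n = 0.75 × 0.6 × 90 × 0.1326 × 26 = 139.6 kips.
Base metal (shear rupture): φR_n = 0.75 × 0.6 × 65 × 0.1875 × 26 = 142.6 kips.
Governing: weld metal.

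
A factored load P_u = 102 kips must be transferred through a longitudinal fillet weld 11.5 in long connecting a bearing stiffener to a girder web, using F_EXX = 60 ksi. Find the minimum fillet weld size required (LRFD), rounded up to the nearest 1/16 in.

w = 1/2 in

Total weld length L = 11.5 in.
Required throat t_e = P_u / (φ × 0.6 F_EXX × L) = 102 / (0.75 × 0.6 × 60 × 11.5) = 0.3285 in.
Required leg w = t_e / 0.707 = 0.4646 in → use 1/2 in.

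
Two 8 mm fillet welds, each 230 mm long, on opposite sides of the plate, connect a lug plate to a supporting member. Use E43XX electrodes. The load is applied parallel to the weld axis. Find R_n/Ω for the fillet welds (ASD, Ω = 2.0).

R_n/Ω ≈ 336 kN

E43XX → F_EXX = 430 MPa.
Effective throat t_e = 0.707 × 8 = 5.656 mm.
Total length L = 460 mm; A_we = 5.656 × 460 = 2602 mm².
F_nw = 0.6 F_EXX = 0.6 × 430 = 258 MPa.
R_n = 258 × 2602 × 10⁻³ = 671.3 kN; R_n/Ω = 671.3/2.0 = 335.6 kN.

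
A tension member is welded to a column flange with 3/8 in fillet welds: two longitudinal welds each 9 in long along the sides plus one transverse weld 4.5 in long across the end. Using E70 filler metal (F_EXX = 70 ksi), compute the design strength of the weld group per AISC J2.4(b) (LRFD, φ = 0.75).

t_e = 0.707 × 0.375 = 0.2651 in.
R_nwl = 0.6 × 70 × 0.2651 × 18 = 200.4 kips (longitudinal, 2 welds).
R_nwt = 0.6 × 70 × 0.2651 × 4.5 = 50.11 kips (transverse, base value).
(i) R_nwl + R_nwt = 250.5 kips; (ii) 0.85 R_nwl + 1.5 R_nwt = 245.5 kips.
R_n = max = 250.5 kips [governs: (i)]; φR_n = 187.9 kips.

φR_n ≈ 188 kips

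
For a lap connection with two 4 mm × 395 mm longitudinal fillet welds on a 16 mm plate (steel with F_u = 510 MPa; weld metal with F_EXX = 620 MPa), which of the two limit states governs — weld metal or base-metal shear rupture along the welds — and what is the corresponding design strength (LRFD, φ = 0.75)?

t_e = 0.707 × 4 = 2.828 mm; L = 790 mm.
Weld metal: φR_n = 0.75 × 0.6 × 620 × 2.828 × 790 × 10⁻³ = 623.3 kN.
Base metal (shear rupture): φR_n = 0.75 × 0.6 × 510 × 16 × 790 × 10⁻³ = 2901 kN.
Governing: weld metal.

φR_n ≈ 623 kN (weld metal governs)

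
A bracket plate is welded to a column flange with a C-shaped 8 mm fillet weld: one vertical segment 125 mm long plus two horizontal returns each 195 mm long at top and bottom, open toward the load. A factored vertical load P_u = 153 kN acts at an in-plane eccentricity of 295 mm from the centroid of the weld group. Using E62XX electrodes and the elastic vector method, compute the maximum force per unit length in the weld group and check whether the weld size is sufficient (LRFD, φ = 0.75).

E62XX → F_EXX = 620 MPa.
Total weld length L_w = 515 mm. Treat welds as unit-width lines.
Centroid: x̄ = 2×195×97.5 / 515 = 73.83 mm from the vertical weld.
Polar moment about centroid: J = I_x + I_y = [125³/12 + 2×195×62.5²] + [125×73.83² + 2(195³/12 + 195×23.67²)] = 3822000 mm³.
Direct shear f_v = P/L_w = 153×10³ / 515 = 297.1 N/mm (vertical).
Torsion M = P·e = 153×10³ × 295 = 45135000 N·mm.
Critical point at (x, y) = (121.2, 62.5) from centroid. f_tx = M·y/J = 738.1 N/mm; f_ty = M·x/J = 1431 N/mm.
Resultant f_max = √[f_tx² + (f_v + f_ty)²] = √[738.1² + (297.1 + 1431)²] = 1879 N/mm.
Capacity per unit length: φr_n = 0.75 × 0.6 × 620 × (0.707 × 8) = 1578 N/mm.
1879 > 1578 → NOT adequate.

f_max ≈ 1880 N/mm; NOT adequate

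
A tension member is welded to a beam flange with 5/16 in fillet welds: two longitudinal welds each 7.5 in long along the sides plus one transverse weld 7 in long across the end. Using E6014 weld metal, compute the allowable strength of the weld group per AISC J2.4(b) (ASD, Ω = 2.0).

E60XX → F_EXX = 60 ksi.
t_e = 0.707 × 0.3125 = 0.2209 in.
R_nwl = 0.6 × 60 × 0.2209 × 15 = 119.3 kips (longitudinal, 2 welds).
R_nwt = 0.6 × 60 × 0.2209 × 7 = 55.68 kips (transverse, base value).
(i) R_nwl + R_nwt = 175 kips; (ii) 0.85 R_nwl + 1.5 R_nwt = 184.9 kips.
R_n = max = 184.9 kips [governs: (ii)]; R_n/Ω = 92.46 kips.

R_n/Ω ≈ 92.5 kips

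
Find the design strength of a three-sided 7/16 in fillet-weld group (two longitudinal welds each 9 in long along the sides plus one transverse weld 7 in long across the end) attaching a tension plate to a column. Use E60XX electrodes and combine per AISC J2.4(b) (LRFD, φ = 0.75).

φR_n ≈ 215 kips

E60XX → F_EXX = 60 ksi.
t_e = 0.707 × 0.4375 = 0.3093 in.
R_nwl = 0.6 × 60 × 0.3093 × 18 = 200.4 kips (longitudinal, 2 welds).
R_nwt = 0.6 × 60 × 0.3093 × 7 = 77.95 kips (transverse, base value).
(i) R_nwl + R_nwt = 278.4 kips; (ii) 0.85 R_nwl + 1.5 R_nwt = 287.3 kips.
R_n = max = 287.3 kips [governs: (ii)]; φR_n = 215.5 kips.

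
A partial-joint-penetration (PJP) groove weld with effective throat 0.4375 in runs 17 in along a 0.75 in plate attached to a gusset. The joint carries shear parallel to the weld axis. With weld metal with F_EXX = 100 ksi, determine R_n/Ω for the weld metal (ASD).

R_n/Ω ≈ 223 kip

Effective throat (given) t_e = 0.4375 in.
A_we = 0.4375 × 17 = 7.438 in².
F_nw = 0.6 F_EXX = 60 ksi.
R_n/Ω = (60 × 7.438) / 2.0 = 223.1 kip.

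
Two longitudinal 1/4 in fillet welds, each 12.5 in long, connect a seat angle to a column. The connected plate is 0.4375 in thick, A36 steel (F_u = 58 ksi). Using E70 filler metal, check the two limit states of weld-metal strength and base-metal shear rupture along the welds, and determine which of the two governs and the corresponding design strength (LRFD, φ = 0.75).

E70XX → F_EXX = 70 ksi.
t_e = 0.707 × 0.25 = 0.1767 in; L = 25 in.
Weld metal: φR_n = 0.75 × 0.6 × 70 × 0.1767 × 25 = 139.2 kip.
Base metal (shear rupture): φR_n = 0.75 × 0.6 × 58 × 0.4375 × 25 = 285.5 kip.
Governing: weld metal.

φR_n ≈ 139 kip (weld metal governs)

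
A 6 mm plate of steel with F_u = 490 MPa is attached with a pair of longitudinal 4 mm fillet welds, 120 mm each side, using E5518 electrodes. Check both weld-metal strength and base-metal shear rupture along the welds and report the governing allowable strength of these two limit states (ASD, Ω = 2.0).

R_n/Ω ≈ 112 kN (weld metal governs)

E55XX → F_EXX = 550 MPa.
t_e = 0.707 × 4 = 2.828 mm; L = 240 mm.
Weld metal: R_n/Ω = (1/2.0) × 0.6 × 550 × 2.828 × 240 × 10⁻³ = 112 kN.
Base metal (shear rupture): R_n/Ω = (1/2.0) × 0.6 × 490 × 6 × 240 × 10⁻³ = 211.7 kN.
Governing: weld metal.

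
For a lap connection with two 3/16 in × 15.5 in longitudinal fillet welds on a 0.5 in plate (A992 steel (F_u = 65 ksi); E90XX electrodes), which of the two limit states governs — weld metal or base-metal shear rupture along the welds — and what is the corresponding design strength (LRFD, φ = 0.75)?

E90XX → F_EXX = 90 ksi.
t_e = 0.707 × 0.1875 = 0.1326 in; L = 31 in.
Weld metal: φR_n = 0.75 × 0.6 × 90 × 0.1326 × 31 = 166.4 kips.
Base metal (shear rupture): φR_n = 0.75 × 0.6 × 65 × 0.5 × 31 = 453.4 kips.
Governing: weld metal.

φR_n ≈ 166 kips (weld metal governs)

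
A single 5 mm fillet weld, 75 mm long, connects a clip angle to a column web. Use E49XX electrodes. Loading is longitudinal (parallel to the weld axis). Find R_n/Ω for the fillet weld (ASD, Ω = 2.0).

R_n/Ω ≈ 39 kN

E49XX → F_EXX = 490 MPa.
Effective throat t_e = 0.707 × 5 = 3.535 mm.
Total length L = 75 mm; A_we = 3.535 × 75 = 265.1 mm².
F_nw = 0.6 F_EXX = 0.6 × 490 = 294 MPa.
R_n = 294 × 265.1 × 10⁻³ = 77.95 kN; R_n/Ω = 77.95/2.0 = 38.97 kN.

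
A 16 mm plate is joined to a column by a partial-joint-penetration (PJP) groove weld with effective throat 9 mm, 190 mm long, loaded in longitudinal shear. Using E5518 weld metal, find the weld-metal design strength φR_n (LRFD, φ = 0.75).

φR_n ≈ 423 kN

E55XX → F_EXX = 550 MPa.
Effective throat (given) t_e = 9 mm.
A_we = 9 × 190 = 1710 mm².
F_nw = 0.6 F_EXX = 330 MPa.
φR_n = 0.75 × 330 × 1710 × 10⁻³ = 423.2 kN.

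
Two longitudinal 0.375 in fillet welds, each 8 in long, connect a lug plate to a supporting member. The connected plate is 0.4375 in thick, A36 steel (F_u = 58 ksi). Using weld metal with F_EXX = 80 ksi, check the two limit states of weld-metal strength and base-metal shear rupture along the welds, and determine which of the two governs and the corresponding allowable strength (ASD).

t_e = 0.707 × 0.375 = 0.2651 in; L = 16 in.
Weld metal: R_n/Ω = (1/2.0) × 0.6 × 80 × 0.2651 × 16 = 101.8 kips.
Base metal (shear rupture): R_n/Ω = (1/2.0) × 0.6 × 58 × 0.4375 × 16 = 121.8 kips.
Governing: weld metal.

R_n/Ω ≈ 102 kips (weld metal governs)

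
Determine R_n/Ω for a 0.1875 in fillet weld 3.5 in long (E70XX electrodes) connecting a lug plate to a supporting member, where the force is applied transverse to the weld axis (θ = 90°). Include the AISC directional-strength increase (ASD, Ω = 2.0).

R_n/Ω ≈ 14.6 kips

E70XX → F_EXX = 70 ksi.
t_e = 0.707 × 0.1875 = 0.1326 in; A_we = 0.1326 × 3.5 = 0.464 in².
Directional factor: 1.0 + 0.5 sin^1.5(90°) = 1.5.
F_nw = 0.6 × 70 × 1.5 = 63 ksi.
R_n/Ω = (63 × 0.464) / 2.0 = 14.62 kips.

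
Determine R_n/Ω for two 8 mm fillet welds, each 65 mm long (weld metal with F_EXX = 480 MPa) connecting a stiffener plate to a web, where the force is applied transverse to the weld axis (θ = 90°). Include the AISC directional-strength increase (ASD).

t_e = 0.707 × 8 = 5.656 mm; A_we = 5.656 × 130 = 735.3 mm².
Directional factor: 1.0 + 0.5 sin^1.5(90°) = 1.5.
F_nw = 0.6 × 480 × 1.5 = 432 MPa.
R_n/Ω = (432 × 735.3) / 2.0 × 10⁻³ = 158.8 kN.

R_n/Ω ≈ 159 kN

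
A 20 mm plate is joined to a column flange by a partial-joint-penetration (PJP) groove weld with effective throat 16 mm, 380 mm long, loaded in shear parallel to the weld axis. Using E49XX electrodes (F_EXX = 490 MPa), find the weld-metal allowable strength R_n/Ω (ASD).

R_n/Ω ≈ 894 kN

Effective throat (given) t_e = 16 mm.
A_we = 16 × 380 = 6080 mm².
F_nw = 0.6 F_EXX = 294 MPa.
R_n/Ω = (294 × 6080) / 2.0 × 10⁻³ = 893.8 kN.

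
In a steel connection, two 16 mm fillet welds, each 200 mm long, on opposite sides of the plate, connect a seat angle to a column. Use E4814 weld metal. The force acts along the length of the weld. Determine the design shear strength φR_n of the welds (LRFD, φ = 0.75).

E48XX → F_EXX = 480 MPa.
Effective throat t_e = 0.707 × 16 = 11.31 mm.
Total length L = 400 mm; A_we = 11.31 × 400 = 4525 mm².
F_nw = 0.6 F_EXX = 0.6 × 480 = 288 MPa.
φR_n = 0.75 × 288 × 4525 × 10⁻³ = 977.4 kN.

φR_n ≈ 977 kN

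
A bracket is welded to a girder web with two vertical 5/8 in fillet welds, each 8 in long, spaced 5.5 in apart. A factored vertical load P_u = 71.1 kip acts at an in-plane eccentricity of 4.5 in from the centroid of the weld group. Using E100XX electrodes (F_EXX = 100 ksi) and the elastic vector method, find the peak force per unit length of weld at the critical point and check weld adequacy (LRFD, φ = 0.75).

Total weld length L_w = 16 in. Treat welds as unit-width lines.
Polar moment about centroid: J = 2[d³/12 + d(b/2)²] = 2[8³/12 + 8×2.75²] = 206.3 in³.
Direct shear f_v = P/L_w = 71.1 / 16 = 4.444 kip/in (vertical).
Torsion M = P·e = 71.1 × 4.5 = 319.95 kip·in.
Critical point at (x, y) = (2.75, 4) from centroid. f_tx = M·y/J = 6.203 kip/in; f_ty = M·x/J = 4.264 kip/in.
Resultant f_max = √[f_tx² + (f_v + f_ty)²] = √[6.203² + (4.444 + 4.264)²] = 10.69 kip/in.
Capacity per unit length: φr_n = 0.75 × 0.6 × 100 × (0.707 × 0.625) = 19.88 kip/in.
10.69 ≤ 19.88 → adequate.

f_max ≈ 10.7 kip/in; adequate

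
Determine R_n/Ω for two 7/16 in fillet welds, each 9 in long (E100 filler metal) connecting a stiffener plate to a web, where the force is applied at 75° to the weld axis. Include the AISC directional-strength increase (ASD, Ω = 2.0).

E100XX → F_EXX = 100 ksi.
t_e = 0.707 × 0.4375 = 0.3093 in; A_we = 0.3093 × 18 = 5.568 in².
Directional factor: 1.0 + 0.5 sin^1.5(75°) = 1.475.
F_nw = 0.6 × 100 × 1.475 = 88.48 ksi.
R_n/Ω = (88.48 × 5.568) / 2.0 = 246.3 kips.

R_n/Ω ≈ 246 kips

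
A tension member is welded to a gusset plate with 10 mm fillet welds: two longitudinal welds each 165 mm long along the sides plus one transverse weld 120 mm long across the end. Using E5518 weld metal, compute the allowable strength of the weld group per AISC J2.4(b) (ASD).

R_n/Ω ≈ 537 kN

E55XX → F_EXX = 550 MPa.
t_e = 0.707 × 10 = 7.07 mm.
R_nwl = 0.6 × 550 × 7.07 × 330 × 10⁻³ = 769.9 kN (longitudinal, 2 welds).
R_nwt = 0.6 × 550 × 7.07 × 120 × 10⁻³ = 280 kN (transverse, base value).
(i) R_nwl + R_nwt = 1050 kN; (ii) 0.85 R_nwl + 1.5 R_nwt = 1074 kN.
R_n = max = 1074 kN [governs: (ii)]; R_n/Ω = 537.2 kN.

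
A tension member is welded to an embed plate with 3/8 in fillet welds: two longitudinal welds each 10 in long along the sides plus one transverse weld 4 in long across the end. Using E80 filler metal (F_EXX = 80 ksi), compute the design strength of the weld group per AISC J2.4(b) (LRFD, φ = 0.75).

t_e = 0.707 × 0.375 = 0.2651 in.
R_nwl = 0.6 × 80 × 0.2651 × 20 = 254.5 kip (longitudinal, 2 welds).
R_nwt = 0.6 × 80 × 0.2651 × 4 = 50.9 kip (transverse, base value).
(i) R_nwl + R_nwt = 305.4 kip; (ii) 0.85 R_nwl + 1.5 R_nwt = 292.7 kip.
R_n = max = 305.4 kip [governs: (i)]; φR_n = 229.1 kip.

φR_n ≈ 229 kip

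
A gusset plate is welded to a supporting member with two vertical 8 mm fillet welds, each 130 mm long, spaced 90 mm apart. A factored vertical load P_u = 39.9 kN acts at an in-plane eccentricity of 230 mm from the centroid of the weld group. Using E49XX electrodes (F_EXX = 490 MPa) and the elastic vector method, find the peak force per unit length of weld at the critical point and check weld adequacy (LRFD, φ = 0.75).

f_max ≈ 909 N/mm; adequate

Total weld length L_w = 260 mm. Treat welds as unit-width lines.
Polar moment about centroid: J = 2[d³/12 + d(b/2)²] = 2[130³/12 + 130×45²] = 892700 mm³.
Direct shear f_v = P/L_w = 39.9×10³ / 260 = 153.5 N/mm (vertical).
Torsion M = P·e = 39.9×10³ × 230 = 9177000 N·mm.
Critical point at (x, y) = (45, 65) from centroid. f_tx = M·y/J = 668.2 N/mm; f_ty = M·x/J = 462.6 N/mm.
Resultant f_max = √[f_tx² + (f_v + f_ty)²] = √[668.2² + (153.5 + 462.6)²] = 908.9 N/mm.
Capacity per unit length: φr_n = 0.75 × 0.6 × 490 × (0.707 × 8) = 1247 N/mm.
908.9 ≤ 1247 → adequate.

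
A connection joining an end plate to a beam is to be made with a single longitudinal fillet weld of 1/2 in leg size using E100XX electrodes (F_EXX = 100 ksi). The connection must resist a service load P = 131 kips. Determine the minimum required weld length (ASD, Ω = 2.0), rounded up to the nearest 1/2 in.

Throat t_e = 0.707 × 0.5 = 0.3535 in.
r_n/Ω = (0.6 × 100 × 0.3535) / 2.0 = 10.6 kip/in.
L_req = P / (r_n/Ω) = 131 / 10.6 = 12.35 in total.
Round up → use L = 12.5 in.

L = 12.5 in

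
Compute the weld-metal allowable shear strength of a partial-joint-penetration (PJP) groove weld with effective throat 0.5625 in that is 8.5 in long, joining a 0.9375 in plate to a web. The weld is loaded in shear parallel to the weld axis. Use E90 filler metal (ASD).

R_n/Ω ≈ 129 kip

E90XX → F_EXX = 90 ksi.
Effective throat (given) t_e = 0.5625 in.
A_we = 0.5625 × 8.5 = 4.781 in².
F_nw = 0.6 F_EXX = 54 ksi.
R_n/Ω = (54 × 4.781) / 2.0 = 129.1 kip.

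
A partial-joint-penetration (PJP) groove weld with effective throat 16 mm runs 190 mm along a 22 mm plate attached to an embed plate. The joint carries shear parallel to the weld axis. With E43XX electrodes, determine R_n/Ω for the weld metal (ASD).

R_n/Ω ≈ 392 kN

E43XX → F_EXX = 430 MPa.
Effective throat (given) t_e = 16 mm.
A_we = 16 × 190 = 3040 mm².
F_nw = 0.6 F_EXX = 258 MPa.
R_n/Ω = (258 × 3040) / 2.0 × 10⁻³ = 392.2 kN.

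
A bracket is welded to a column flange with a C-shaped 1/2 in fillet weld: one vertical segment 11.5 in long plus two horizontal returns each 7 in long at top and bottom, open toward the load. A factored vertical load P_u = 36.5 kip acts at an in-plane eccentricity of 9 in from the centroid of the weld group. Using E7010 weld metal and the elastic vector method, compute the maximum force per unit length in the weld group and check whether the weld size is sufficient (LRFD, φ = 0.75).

f_max ≈ 4.56 kip/in; adequate

E70XX → F_EXX = 70 ksi.
Total weld length L_w = 25.5 in. Treat welds as unit-width lines.
Centroid: x̄ = 2×7×3.5 / 25.5 = 1.922 in from the vertical weld.
Polar moment about centroid: J = I_x + I_y = [11.5³/12 + 2×7×5.75²] + [11.5×1.922² + 2(7³/12 + 7×1.578²)] = 724.1 in³.
Direct shear f_v = P/L_w = 36.5 / 25.5 = 1.431 kip/in (vertical).
Torsion M = P·e = 36.5 × 9 = 328.5 kip·in.
Critical point at (x, y) = (5.078, 5.75) from centroid. f_tx = M·y/J = 2.608 kip/in; f_ty = M·x/J = 2.304 kip/in.
Resultant f_max = √[f_tx² + (f_v + f_ty)²] = √[2.608² + (1.431 + 2.304)²] = 4.556 kip/in.
Capacity per unit length: φr_n = 0.75 × 0.6 × 70 × (0.707 × 0.5) = 11.14 kip/in.
4.556 ≤ 11.14 → adequate.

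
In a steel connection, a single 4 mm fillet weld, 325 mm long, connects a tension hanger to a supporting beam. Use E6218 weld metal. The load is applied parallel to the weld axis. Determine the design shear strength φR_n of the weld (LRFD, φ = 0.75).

φR_n ≈ 256 kN

E62XX → F_EXX = 620 MPa.
Effective throat t_e = 0.707 × 4 = 2.828 mm.
Total length L = 325 mm; A_we = 2.828 × 325 = 919.1 mm².
F_nw = 0.6 F_EXX = 0.6 × 620 = 372 MPa.
φR_n = 0.75 × 372 × 919.1 × 10⁻³ = 256.4 kN.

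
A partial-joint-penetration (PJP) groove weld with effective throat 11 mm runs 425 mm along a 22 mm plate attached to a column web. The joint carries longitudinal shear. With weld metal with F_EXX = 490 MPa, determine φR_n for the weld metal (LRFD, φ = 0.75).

φR_n ≈ 1030 kN

Effective throat (given) t_e = 11 mm.
A_we = 11 × 425 = 4675 mm².
F_nw = 0.6 F_EXX = 294 MPa.
φR_n = 0.75 × 294 × 4675 × 10⁻³ = 1031 kN.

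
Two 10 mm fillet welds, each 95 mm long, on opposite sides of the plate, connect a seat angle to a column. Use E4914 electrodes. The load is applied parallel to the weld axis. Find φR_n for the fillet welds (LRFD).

φR_n ≈ 296 kN

E49XX → F_EXX = 490 MPa.
Effective throat t_e = 0.707 × 10 = 7.07 mm.
Total length L = 190 mm; A_we = 7.07 × 190 = 1343 mm².
F_nw = 0.6 F_EXX = 0.6 × 490 = 294 MPa.
φR_n = 0.75 × 294 × 1343 × 10⁻³ = 296.2 kN.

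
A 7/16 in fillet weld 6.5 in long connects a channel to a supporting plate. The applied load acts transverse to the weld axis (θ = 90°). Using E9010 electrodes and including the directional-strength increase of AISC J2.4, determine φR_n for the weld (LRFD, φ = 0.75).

φR_n ≈ 122 kips

E90XX → F_EXX = 90 ksi.
t_e = 0.707 × 0.4375 = 0.3093 in; A_we = 0.3093 × 6.5 = 2.011 in².
Directional factor: 1.0 + 0.5 sin^1.5(90°) = 1.5.
F_nw = 0.6 × 90 × 1.5 = 81 ksi.
φR_n = 0.75 × 81 × 2.011 = 122.1 kips.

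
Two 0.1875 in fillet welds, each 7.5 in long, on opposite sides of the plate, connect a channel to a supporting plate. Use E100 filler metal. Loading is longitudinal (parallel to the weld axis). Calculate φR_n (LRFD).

φR_n ≈ 89.5 kip

E100XX → F_EXX = 100 ksi.
Effective throat t_e = 0.707 × 0.1875 = 0.1326 in.
Total length L = 15 in; A_we = 0.1326 × 15 = 1.988 in².
F_nw = 0.6 F_EXX = 0.6 × 100 = 60 ksi.
φR_n = 0.75 × 60 × 1.988 = 89.48 kip.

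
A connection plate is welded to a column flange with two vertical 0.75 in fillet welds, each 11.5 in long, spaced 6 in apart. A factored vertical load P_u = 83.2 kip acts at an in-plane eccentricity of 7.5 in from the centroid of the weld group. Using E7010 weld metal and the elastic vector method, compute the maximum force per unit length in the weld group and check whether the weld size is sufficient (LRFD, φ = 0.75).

f_max ≈ 10.9 kip/in; adequate

E70XX → F_EXX = 70 ksi.
Total weld length L_w = 23 in. Treat welds as unit-width lines.
Polar moment about centroid: J = 2[d³/12 + d(b/2)²] = 2[11.5³/12 + 11.5×3²] = 460.5 in³.
Direct shear f_v = P/L_w = 83.2 / 23 = 3.617 kip/in (vertical).
Torsion M = P·e = 83.2 × 7.5 = 624 kip·in.
Critical point at (x, y) = (3, 5.75) from centroid. f_tx = M·y/J = 7.792 kip/in; f_ty = M·x/J = 4.065 kip/in.
Resultant f_max = √[f_tx² + (f_v + f_ty)²] = √[7.792² + (3.617 + 4.065)²] = 10.94 kip/in.
Capacity per unit length: φr_n = 0.75 × 0.6 × 70 × (0.707 × 0.75) = 16.7 kip/in.
10.94 ≤ 16.7 → adequate.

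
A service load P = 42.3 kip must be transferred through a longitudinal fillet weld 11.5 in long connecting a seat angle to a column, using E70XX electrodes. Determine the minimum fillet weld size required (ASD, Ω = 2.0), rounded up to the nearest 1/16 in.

E70XX → F_EXX = 70 ksi.
Total weld length L = 11.5 in.
Required throat t_e = P × Ω / (0.6 F_EXX × L) = 42.3 × 2.0 / (0.6 × 70 × 11.5) = 0.1752 in.
Required leg w = t_e / 0.707 = 0.2477 in → use 1/4 in.

w = 1/4 in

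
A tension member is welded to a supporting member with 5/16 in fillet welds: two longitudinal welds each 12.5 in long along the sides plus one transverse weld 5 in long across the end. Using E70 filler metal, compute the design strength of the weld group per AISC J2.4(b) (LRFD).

φR_n ≈ 209 kip

E70XX → F_EXX = 70 ksi.
t_e = 0.707 × 0.3125 = 0.2209 in.
R_nwl = 0.6 × 70 × 0.2209 × 25 = 232 kip (longitudinal, 2 welds).
R_nwt = 0.6 × 70 × 0.2209 × 5 = 46.4 kip (transverse, base value).
(i) R_nwl + R_nwt = 278.4 kip; (ii) 0.85 R_nwl + 1.5 R_nwt = 266.8 kip.
R_n = max = 278.4 kip [governs: (i)]; φR_n = 208.8 kip.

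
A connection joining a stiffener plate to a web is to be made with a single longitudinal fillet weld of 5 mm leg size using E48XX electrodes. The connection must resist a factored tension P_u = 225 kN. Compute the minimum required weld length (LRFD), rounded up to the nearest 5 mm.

L = 295 mm

E48XX → F_EXX = 480 MPa.
Throat t_e = 0.707 × 5 = 3.535 mm.
φr_n = 0.75 × 0.6 × 480 × 3.535 × 10⁻³ = 0.7636 kN/mm.
L_req = P_u / φr_n = 225 / 0.7636 = 294.7 mm total.
Round up → use L = 295 mm.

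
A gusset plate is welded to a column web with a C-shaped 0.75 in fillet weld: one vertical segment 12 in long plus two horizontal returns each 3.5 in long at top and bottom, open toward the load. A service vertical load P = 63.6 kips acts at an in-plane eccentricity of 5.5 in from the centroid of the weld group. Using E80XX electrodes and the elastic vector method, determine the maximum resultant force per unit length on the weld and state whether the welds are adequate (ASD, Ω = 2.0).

f_max ≈ 7.64 kip/in; adequate

E80XX → F_EXX = 80 ksi.
Total weld length L_w = 19 in. Treat welds as unit-width lines.
Centroid: x̄ = 2×3.5×1.75 / 19 = 0.6447 in from the vertical weld.
Polar moment about centroid: J = I_x + I_y = [12³/12 + 2×3.5×6²] + [12×0.6447² + 2(3.5³/12 + 3.5×1.105²)] = 416.7 in³.
Direct shear f_v = P/L_w = 63.6 / 19 = 3.347 kip/in (vertical).
Torsion M = P·e = 63.6 × 5.5 = 349.8 kip·in.
Critical point at (x, y) = (2.855, 6) from centroid. f_tx = M·y/J = 5.037 kip/in; f_ty = M·x/J = 2.397 kip/in.
Resultant f_max = √[f_tx² + (f_v + f_ty)²] = √[5.037² + (3.347 + 2.397)²] = 7.64 kip/in.
Capacity per unit length: r_n/Ω = (1/2.0) × 0.6 × 80 × (0.707 × 0.75) = 12.73 kip/in.
7.64 ≤ 12.73 → adequate.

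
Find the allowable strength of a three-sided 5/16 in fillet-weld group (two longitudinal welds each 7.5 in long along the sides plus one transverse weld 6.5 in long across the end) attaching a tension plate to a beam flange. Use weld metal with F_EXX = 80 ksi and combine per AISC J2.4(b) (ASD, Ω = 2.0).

R_n/Ω ≈ 119 kip

t_e = 0.707 × 0.3125 = 0.2209 in.
R_nwl = 0.6 × 80 × 0.2209 × 15 = 159.1 kip (longitudinal, 2 welds).
R_nwt = 0.6 × 80 × 0.2209 × 6.5 = 68.93 kip (transverse, base value).
(i) R_nwl + R_nwt = 228 kip; (ii) 0.85 R_nwl + 1.5 R_nwt = 238.6 kip.
R_n = max = 238.6 kip [governs: (ii)]; R_n/Ω = 119.3 kip.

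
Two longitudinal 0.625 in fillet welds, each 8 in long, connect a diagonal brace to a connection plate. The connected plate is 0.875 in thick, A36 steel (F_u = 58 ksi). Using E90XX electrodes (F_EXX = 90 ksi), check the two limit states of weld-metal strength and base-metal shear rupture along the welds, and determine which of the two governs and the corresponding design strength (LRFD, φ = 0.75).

φR_n ≈ 286 kips (weld metal governs)

t_e = 0.707 × 0.625 = 0.4419 in; L = 16 in.
Weld metal: φR_n = 0.75 × 0.6 × 90 × 0.4419 × 16 = 286.3 kips.
Base metal (shear rupture): φR_n = 0.75 × 0.6 × 58 × 0.875 × 16 = 365.4 kips.
Governing: weld metal.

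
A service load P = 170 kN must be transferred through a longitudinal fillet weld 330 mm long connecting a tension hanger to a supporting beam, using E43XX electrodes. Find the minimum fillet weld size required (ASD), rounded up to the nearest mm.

w = 6 mm

E43XX → F_EXX = 430 MPa.
Total weld length L = 330 mm.
Required throat t_e = P × Ω / (0.6 F_EXX × L) = 170 × 2.0 / (0.6 × 430 × 330 × 10⁻³) = 3.993 mm.
Required leg w = t_e / 0.707 = 5.648 mm → use 6 mm.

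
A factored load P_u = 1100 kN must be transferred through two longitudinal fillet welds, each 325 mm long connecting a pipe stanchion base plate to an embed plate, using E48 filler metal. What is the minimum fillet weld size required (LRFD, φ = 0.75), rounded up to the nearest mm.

w = 12 mm

E48XX → F_EXX = 480 MPa.
Total weld length L = 650 mm.
Required throat t_e = P_u / (φ × 0.6 F_EXX × L) = 1100 / (0.75 × 0.6 × 480 × 650 × 10⁻³) = 7.835 mm.
Required leg w = t_e / 0.707 = 11.08 mm → use 12 mm.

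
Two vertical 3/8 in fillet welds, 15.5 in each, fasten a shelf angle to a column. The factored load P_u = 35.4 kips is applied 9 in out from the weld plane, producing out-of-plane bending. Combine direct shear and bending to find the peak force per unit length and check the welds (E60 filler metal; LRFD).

f_max ≈ 4.14 kip/in; adequate

E60XX → F_EXX = 60 ksi.
L_w = 2 × 15.5 = 31 in; section modulus (unit throat) S = 2 × L²/6 = 80.08 in².
Direct shear f_v = P/L_w = 35.4/31 = 1.142 kip/in.
Moment M = P × e = 35.4 × 9 = 318.6 kip·in; bending f_b = M/S = 3.978 kip/in.
f_max = √(f_v² + f_b²) = √(1.142² + 3.978²) = 4.139 kip/in.
φr_n = 0.75 × 0.6 × 60 × (0.707 × 0.375) = 7.158 kip/in → adequate.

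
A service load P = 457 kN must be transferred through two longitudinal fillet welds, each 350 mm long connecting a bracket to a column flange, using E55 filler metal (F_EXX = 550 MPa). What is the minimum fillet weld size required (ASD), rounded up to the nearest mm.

w = 6 mm

Total weld length L = 700 mm.
Required throat t_e = P × Ω / (0.6 F_EXX × L) = 457 × 2.0 / (0.6 × 550 × 700 × 10⁻³) = 3.957 mm.
Required leg w = t_e / 0.707 = 5.596 mm → use 6 mm.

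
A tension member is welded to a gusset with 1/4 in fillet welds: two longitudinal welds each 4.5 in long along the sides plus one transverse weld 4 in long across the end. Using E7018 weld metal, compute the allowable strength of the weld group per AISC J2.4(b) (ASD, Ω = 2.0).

E70XX → F_EXX = 70 ksi.
t_e = 0.707 × 0.25 = 0.1767 in.
R_nwl = 0.6 × 70 × 0.1767 × 9 = 66.81 kips (longitudinal, 2 welds).
R_nwt = 0.6 × 70 × 0.1767 × 4 = 29.69 kips (transverse, base value).
(i) R_nwl + R_nwt = 96.51 kips; (ii) 0.85 R_nwl + 1.5 R_nwt = 101.3 kips.
R_n = max = 101.3 kips [governs: (ii)]; R_n/Ω = 50.67 kips.

R_n/Ω ≈ 50.7 kips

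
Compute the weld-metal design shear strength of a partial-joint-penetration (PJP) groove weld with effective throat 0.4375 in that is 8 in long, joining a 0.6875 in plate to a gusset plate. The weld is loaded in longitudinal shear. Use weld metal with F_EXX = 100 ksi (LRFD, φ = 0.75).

Effective throat (given) t_e = 0.4375 in.
A_we = 0.4375 × 8 = 3.5 in².
F_nw = 0.6 F_EXX = 60 ksi.
φR_n = 0.75 × 60 × 3.5 = 157.5 kips.

φR_n ≈ 158 kips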